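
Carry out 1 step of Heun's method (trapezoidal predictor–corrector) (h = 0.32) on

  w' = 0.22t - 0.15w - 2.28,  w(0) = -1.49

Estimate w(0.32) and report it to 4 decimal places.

Heun: k1 = f(t_n, w_n); k2 = f(t_n + h, w_n + h·k1); w_{n+1} = w_n + (h/2)·(k1 + k2).
t=0.000000, w=-1.490000:
  k1 = f(0.000000, -1.490000) = -2.056500
  k2 = f(0.320000, -2.148080) = -1.887388
  w ← -1.490000 + (0.32/2)·(-2.056500 + (-1.887388)) = -2.121022
w(0.32) ≈ -2.1210

-2.1210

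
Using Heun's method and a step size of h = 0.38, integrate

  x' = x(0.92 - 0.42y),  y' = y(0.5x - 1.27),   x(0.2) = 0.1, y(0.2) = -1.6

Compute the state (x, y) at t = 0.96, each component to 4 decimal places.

0.2693, -0.6786

Heun on (x,y): k1 = f(t_n, state_n); k2 = f(t_n + h, state_n + h·k1); state_{n+1} = state_n + (h/2)·(k1 + k2).
0.200000: (0.100000, -1.600000)
  k1 = (0.159200, 1.952000)
  predictor → (0.160496, -0.858240)
  k2 = (0.205509, 1.021093)
  → (0.169295, -1.035112)
0.580000: (0.169295, -1.035112)
  k1 = (0.229351, 1.226973)
  predictor → (0.256448, -0.568863)
  k2 = (0.297204, 0.649514)
  → (0.269340, -0.678580)
(x(0.96), y(0.96)) ≈ (0.2693, -0.6786)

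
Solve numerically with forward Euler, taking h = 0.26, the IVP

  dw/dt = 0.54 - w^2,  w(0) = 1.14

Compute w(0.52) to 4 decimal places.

0.8519

Euler: w_{n+1} = w_n + h·f(t_n, w_n).
t=0.000000, w=1.140000: f=-0.759600 → w ← 1.140000 + 0.26·(-0.759600) = 0.942504
t=0.260000, w=0.942504: f=-0.348314 → w ← 0.942504 + 0.26·(-0.348314) = 0.851942
w(0.52) ≈ 0.8519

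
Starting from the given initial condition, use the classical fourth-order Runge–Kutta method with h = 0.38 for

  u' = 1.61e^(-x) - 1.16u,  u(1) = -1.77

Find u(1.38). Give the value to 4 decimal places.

RK4: k1 = f(x_n, u_n); k2 = f(x_n + h/2, u_n + (h/2)·k1); k3 = f(x_n + h/2, u_n + (h/2)·k2); k4 = f(x_n + h, u_n + h·k3); u_{n+1} = u_n + (h/6)·(k1 + 2k2 + 2k3 + k4).
x=1.000000, u=-1.770000:
  k1 = f(1.000000, -1.770000) = 2.645486
  k2 = f(1.190000, -1.267358) = 1.959931
  k3 = f(1.190000, -1.397613) = 2.111027
  k4 = f(1.380000, -0.967810) = 1.527701
  u ← -1.770000 + (0.38/6)·(k1 + 2k2 + 2k3 + k4) = -0.990043
u(1.38) ≈ -0.9900

-0.9900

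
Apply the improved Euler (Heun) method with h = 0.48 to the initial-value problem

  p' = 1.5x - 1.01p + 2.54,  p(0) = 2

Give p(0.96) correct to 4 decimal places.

Heun: k1 = f(x_n, p_n); k2 = f(x_n + h, p_n + h·k1); p_{n+1} = p_n + (h/2)·(k1 + k2).
x=0.000000, p=2.000000:
  k1 = f(0.000000, 2.000000) = 0.520000
  k2 = f(0.480000, 2.249600) = 0.987904
  p ← 2.000000 + (0.48/2)·(0.520000 + 0.987904) = 2.361897
x=0.480000, p=2.361897:
  k1 = f(0.480000, 2.361897) = 0.874484
  k2 = f(0.960000, 2.781649) = 1.170534
  p ← 2.361897 + (0.48/2)·(0.874484 + 1.170534) = 2.852701
p(0.96) ≈ 2.8527

2.8527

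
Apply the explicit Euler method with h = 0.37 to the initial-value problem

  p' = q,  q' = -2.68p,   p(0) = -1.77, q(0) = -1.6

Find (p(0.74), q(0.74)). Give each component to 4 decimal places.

Euler on (p,q): p_{n+1} = p_n + h·p', q_{n+1} = q_n + h·q'.
0.000000: (-1.770000, -1.600000); f=(-1.600000, 4.743600) → (-2.362000, 0.155132)
0.370000: (-2.362000, 0.155132); f=(0.155132, 6.330160) → (-2.304601, 2.497291)
(p(0.74), q(0.74)) ≈ (-2.3046, 2.4973)

-2.3046, 2.4973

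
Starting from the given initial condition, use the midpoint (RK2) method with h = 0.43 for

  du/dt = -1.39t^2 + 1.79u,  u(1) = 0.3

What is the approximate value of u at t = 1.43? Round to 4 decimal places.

Midpoint: k1 = f(t_n, u_n); k2 = f(t_n + h/2, u_n + (h/2)·k1); u_{n+1} = u_n + h·k2.
t=1.000000, u=0.300000:
  k1 = f(1.000000, 0.300000) = -0.853000
  k2 = f(1.215000, 0.116605) = -1.843230
  u ← 0.300000 + 0.43·(-1.843230) = -0.492589
u(1.43) ≈ -0.4926

-0.4926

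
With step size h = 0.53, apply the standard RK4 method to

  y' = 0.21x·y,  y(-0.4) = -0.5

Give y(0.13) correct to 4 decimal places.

RK4: k1 = f(x_n, y_n); k2 = f(x_n + h/2, y_n + (h/2)·k1); k3 = f(x_n + h/2, y_n + (h/2)·k2); k4 = f(x_n + h, y_n + h·k3); y_{n+1} = y_n + (h/6)·(k1 + 2k2 + 2k3 + k4).
x=-0.400000, y=-0.500000:
  k1 = f(-0.400000, -0.500000) = 0.042000
  k2 = f(-0.135000, -0.488870) = 0.013859
  k3 = f(-0.135000, -0.496327) = 0.014071
  k4 = f(0.130000, -0.492542) = -0.013446
  y ← -0.500000 + (0.53/6)·(k1 + 2k2 + 2k3 + k4) = -0.492543
y(0.13) ≈ -0.4925

-0.4925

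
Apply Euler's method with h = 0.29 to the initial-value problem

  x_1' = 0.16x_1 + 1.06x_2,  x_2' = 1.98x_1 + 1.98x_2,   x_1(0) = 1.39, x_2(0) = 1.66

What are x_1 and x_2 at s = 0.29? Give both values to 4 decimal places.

1.9648, 3.4113

Euler on (x_1,x_2): x_1_{n+1} = x_1_n + h·x_1', x_2_{n+1} = x_2_n + h·x_2'.
0.000000: (1.390000, 1.660000); f=(1.982000, 6.039000) → (1.964780, 3.411310)
(x_1(0.29), x_2(0.29)) ≈ (1.9648, 3.4113)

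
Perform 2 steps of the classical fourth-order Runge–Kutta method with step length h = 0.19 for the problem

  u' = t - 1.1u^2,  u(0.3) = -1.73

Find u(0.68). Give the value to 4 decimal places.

-5.3126

RK4: k1 = f(t_n, u_n); k2 = f(t_n + h/2, u_n + (h/2)·k1); k3 = f(t_n + h/2, u_n + (h/2)·k2); k4 = f(t_n + h, u_n + h·k3); u_{n+1} = u_n + (h/6)·(k1 + 2k2 + 2k3 + k4).
t=0.300000, u=-1.730000:
  k1 = f(0.300000, -1.730000) = -2.992190
  k2 = f(0.395000, -2.014258) = -4.067959
  k3 = f(0.395000, -2.116456) = -4.532325
  k4 = f(0.490000, -2.591142) = -6.895417
  u ← -1.730000 + (0.19/6)·(k1 + 2k2 + 2k3 + k4) = -2.587792
t=0.490000, u=-2.587792:
  k1 = f(0.490000, -2.587792) = -6.876335
  k2 = f(0.585000, -3.241044) = -10.969804
  k3 = f(0.585000, -3.629924) = -13.908980
  k4 = f(0.680000, -5.230498) = -29.413924
  u ← -2.587792 + (0.19/6)·(k1 + 2k2 + 2k3 + k4) = -5.312640
u(0.68) ≈ -5.3126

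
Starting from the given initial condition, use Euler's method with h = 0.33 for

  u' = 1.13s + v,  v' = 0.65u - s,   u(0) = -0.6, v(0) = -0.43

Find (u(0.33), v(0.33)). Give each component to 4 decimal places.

-0.7419, -0.5587

Euler on (u,v): u_{n+1} = u_n + h·u', v_{n+1} = v_n + h·v'.
0.000000: (-0.600000, -0.430000); f=(-0.430000, -0.390000) → (-0.741900, -0.558700)
(u(0.33), v(0.33)) ≈ (-0.7419, -0.5587)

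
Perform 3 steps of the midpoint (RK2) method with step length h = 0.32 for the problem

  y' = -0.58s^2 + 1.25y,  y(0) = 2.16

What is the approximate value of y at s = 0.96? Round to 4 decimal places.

Midpoint: k1 = f(s_n, y_n); k2 = f(s_n + h/2, y_n + (h/2)·k1); y_{n+1} = y_n + h·k2.
s=0.000000, y=2.160000:
  k1 = f(0.000000, 2.160000) = 2.700000
  k2 = f(0.160000, 2.592000) = 3.225152
  y ← 2.160000 + 0.32·3.225152 = 3.192049
s=0.320000, y=3.192049:
  k1 = f(0.320000, 3.192049) = 3.930669
  k2 = f(0.480000, 3.820956) = 4.642563
  y ← 3.192049 + 0.32·4.642563 = 4.677669
s=0.640000, y=4.677669:
  k1 = f(0.640000, 4.677669) = 5.609518
  k2 = f(0.800000, 5.575192) = 6.597789
  y ← 4.677669 + 0.32·6.597789 = 6.788961
y(0.96) ≈ 6.7890

6.7890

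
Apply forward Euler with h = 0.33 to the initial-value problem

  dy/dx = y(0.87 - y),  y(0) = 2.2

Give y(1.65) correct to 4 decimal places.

0.9331

Euler: y_{n+1} = y_n + h·f(x_n, y_n).
x=0.000000, y=2.200000: f=-2.926000 → y ← 2.200000 + 0.33·(-2.926000) = 1.234420
x=0.330000, y=1.234420: f=-0.449847 → y ← 1.234420 + 0.33·(-0.449847) = 1.085970
x=0.660000, y=1.085970: f=-0.234537 → y ← 1.085970 + 0.33·(-0.234537) = 1.008573
x=0.990000, y=1.008573: f=-0.139761 → y ← 1.008573 + 0.33·(-0.139761) = 0.962452
x=1.320000, y=0.962452: f=-0.088980 → y ← 0.962452 + 0.33·(-0.088980) = 0.933088
y(1.65) ≈ 0.9331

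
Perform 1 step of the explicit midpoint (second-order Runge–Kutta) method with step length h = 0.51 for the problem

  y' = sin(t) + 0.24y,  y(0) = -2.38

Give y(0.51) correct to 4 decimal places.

-2.5605

Midpoint: k1 = f(t_n, y_n); k2 = f(t_n + h/2, y_n + (h/2)·k1); y_{n+1} = y_n + h·k2.
t=0.000000, y=-2.380000:
  k1 = f(0.000000, -2.380000) = -0.571200
  k2 = f(0.255000, -2.525656) = -0.353912
  y ← -2.380000 + 0.51·(-0.353912) = -2.560495
y(0.51) ≈ -2.5605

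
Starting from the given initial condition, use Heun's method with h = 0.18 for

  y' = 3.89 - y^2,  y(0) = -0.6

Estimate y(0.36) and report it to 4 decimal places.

0.7145

Heun: k1 = f(x_n, y_n); k2 = f(x_n + h, y_n + h·k1); y_{n+1} = y_n + (h/2)·(k1 + k2).
x=0.000000, y=-0.600000:
  k1 = f(0.000000, -0.600000) = 3.530000
  k2 = f(0.180000, 0.035400) = 3.888747
  y ← -0.600000 + (0.18/2)·(3.530000 + 3.888747) = 0.067687
x=0.180000, y=0.067687:
  k1 = f(0.180000, 0.067687) = 3.885418
  k2 = f(0.360000, 0.767063) = 3.301615
  y ← 0.067687 + (0.18/2)·(3.885418 + 3.301615) = 0.714520
y(0.36) ≈ 0.7145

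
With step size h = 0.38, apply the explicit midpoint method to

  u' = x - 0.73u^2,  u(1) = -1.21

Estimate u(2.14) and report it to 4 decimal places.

Midpoint: k1 = f(x_n, u_n); k2 = f(x_n + h/2, u_n + (h/2)·k1); u_{n+1} = u_n + h·k2.
x=1.000000, u=-1.210000:
  k1 = f(1.000000, -1.210000) = -0.068793
  k2 = f(1.190000, -1.223071) = 0.097992
  u ← -1.210000 + 0.38·0.097992 = -1.172763
x=1.380000, u=-1.172763:
  k1 = f(1.380000, -1.172763) = 0.375977
  k2 = f(1.570000, -1.101327) = 0.684567
  u ← -1.172763 + 0.38·0.684567 = -0.912628
x=1.760000, u=-0.912628:
  k1 = f(1.760000, -0.912628) = 1.151991
  k2 = f(1.950000, -0.693750) = 1.598659
  u ← -0.912628 + 0.38·1.598659 = -0.305137
u(2.14) ≈ -0.3051

-0.3051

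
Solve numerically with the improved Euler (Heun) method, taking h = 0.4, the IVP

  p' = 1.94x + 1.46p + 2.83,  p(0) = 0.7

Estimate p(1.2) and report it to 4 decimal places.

14.7226

Heun: k1 = f(x_n, p_n); k2 = f(x_n + h, p_n + h·k1); p_{n+1} = p_n + (h/2)·(k1 + k2).
x=0.000000, p=0.700000:
  k1 = f(0.000000, 0.700000) = 3.852000
  k2 = f(0.400000, 2.240800) = 6.877568
  p ← 0.700000 + (0.4/2)·(3.852000 + 6.877568) = 2.845914
x=0.400000, p=2.845914:
  k1 = f(0.400000, 2.845914) = 7.761034
  k2 = f(0.800000, 5.950327) = 13.069478
  p ← 2.845914 + (0.4/2)·(7.761034 + 13.069478) = 7.012016
x=0.800000, p=7.012016:
  k1 = f(0.800000, 7.012016) = 14.619543
  k2 = f(1.200000, 12.859833) = 23.933356
  p ← 7.012016 + (0.4/2)·(14.619543 + 23.933356) = 14.722596
p(1.2) ≈ 14.7226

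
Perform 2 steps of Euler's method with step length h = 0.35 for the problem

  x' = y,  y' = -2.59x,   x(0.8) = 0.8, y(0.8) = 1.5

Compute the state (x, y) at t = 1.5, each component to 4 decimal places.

1.5962, -0.4263

Euler on (x,y): x_{n+1} = x_n + h·x', y_{n+1} = y_n + h·y'.
0.800000: (0.800000, 1.500000); f=(1.500000, -2.072000) → (1.325000, 0.774800)
1.150000: (1.325000, 0.774800); f=(0.774800, -3.431750) → (1.596180, -0.426312)
(x(1.5), y(1.5)) ≈ (1.5962, -0.4263)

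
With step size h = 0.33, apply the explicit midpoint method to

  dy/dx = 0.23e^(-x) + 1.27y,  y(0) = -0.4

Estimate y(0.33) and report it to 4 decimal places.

Midpoint: k1 = f(x_n, y_n); k2 = f(x_n + h/2, y_n + (h/2)·k1); y_{n+1} = y_n + h·k2.
x=0.000000, y=-0.400000:
  k1 = f(0.000000, -0.400000) = -0.278000
  k2 = f(0.165000, -0.445870) = -0.371239
  y ← -0.400000 + 0.33·(-0.371239) = -0.522509
y(0.33) ≈ -0.5225

-0.5225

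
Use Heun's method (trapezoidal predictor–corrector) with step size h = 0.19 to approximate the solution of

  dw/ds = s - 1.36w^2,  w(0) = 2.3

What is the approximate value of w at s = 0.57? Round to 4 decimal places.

Heun: k1 = f(s_n, w_n); k2 = f(s_n + h, w_n + h·k1); w_{n+1} = w_n + (h/2)·(k1 + k2).
s=0.000000, w=2.300000:
  k1 = f(0.000000, 2.300000) = -7.194400
  k2 = f(0.190000, 0.933064) = -0.994027
  w ← 2.300000 + (0.19/2)·(-7.194400 + (-0.994027)) = 1.522099
s=0.190000, w=1.522099:
  k1 = f(0.190000, 1.522099) = -2.960830
  k2 = f(0.380000, 0.959542) = -0.872180
  w ← 1.522099 + (0.19/2)·(-2.960830 + (-0.872180)) = 1.157963
s=0.380000, w=1.157963:
  k1 = f(0.380000, 1.157963) = -1.443596
  k2 = f(0.570000, 0.883680) = -0.492011
  w ← 1.157963 + (0.19/2)·(-1.443596 + (-0.492011)) = 0.974081
w(0.57) ≈ 0.9741

0.9741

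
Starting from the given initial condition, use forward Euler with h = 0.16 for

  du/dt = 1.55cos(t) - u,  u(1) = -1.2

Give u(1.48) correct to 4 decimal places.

-0.4720

Euler: u_{n+1} = u_n + h·f(t_n, u_n).
t=1.000000, u=-1.200000: f=2.037469 → u ← -1.200000 + 0.16·2.037469 = -0.874005
t=1.160000, u=-0.874005: f=1.492981 → u ← -0.874005 + 0.16·1.492981 = -0.635128
t=1.320000, u=-0.635128: f=1.019800 → u ← -0.635128 + 0.16·1.019800 = -0.471960
u(1.48) ≈ -0.4720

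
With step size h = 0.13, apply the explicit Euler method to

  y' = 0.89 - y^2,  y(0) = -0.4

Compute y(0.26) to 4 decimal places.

-0.2015

Euler: y_{n+1} = y_n + h·f(x_n, y_n).
x=0.000000, y=-0.400000: f=0.730000 → y ← -0.400000 + 0.13·0.730000 = -0.305100
x=0.130000, y=-0.305100: f=0.796914 → y ← -0.305100 + 0.13·0.796914 = -0.201501
y(0.26) ≈ -0.2015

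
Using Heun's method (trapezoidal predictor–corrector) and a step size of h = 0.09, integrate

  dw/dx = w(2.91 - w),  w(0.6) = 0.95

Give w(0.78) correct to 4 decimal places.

1.3085

Heun: k1 = f(x_n, w_n); k2 = f(x_n + h, w_n + h·k1); w_{n+1} = w_n + (h/2)·(k1 + k2).
x=0.600000, w=0.950000:
  k1 = f(0.600000, 0.950000) = 1.862000
  k2 = f(0.690000, 1.117580) = 2.003173
  w ← 0.950000 + (0.09/2)·(1.862000 + 2.003173) = 1.123933
x=0.690000, w=1.123933:
  k1 = f(0.690000, 1.123933) = 2.007419
  k2 = f(0.780000, 1.304601) = 2.094405
  w ← 1.123933 + (0.09/2)·(2.007419 + 2.094405) = 1.308515
w(0.78) ≈ 1.3085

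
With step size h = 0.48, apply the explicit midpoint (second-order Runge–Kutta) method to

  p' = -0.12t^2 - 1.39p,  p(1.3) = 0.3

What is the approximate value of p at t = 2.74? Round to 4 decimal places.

Midpoint: k1 = f(t_n, p_n); k2 = f(t_n + h/2, p_n + (h/2)·k1); p_{n+1} = p_n + h·k2.
t=1.300000, p=0.300000:
  k1 = f(1.300000, 0.300000) = -0.619800
  k2 = f(1.540000, 0.151248) = -0.494827
  p ← 0.300000 + 0.48·(-0.494827) = 0.062483
t=1.780000, p=0.062483:
  k1 = f(1.780000, 0.062483) = -0.467060
  k2 = f(2.020000, -0.049611) = -0.420689
  p ← 0.062483 + 0.48·(-0.420689) = -0.139447
t=2.260000, p=-0.139447:
  k1 = f(2.260000, -0.139447) = -0.419080
  k2 = f(2.500000, -0.240027) = -0.416363
  p ← -0.139447 + 0.48·(-0.416363) = -0.339302
p(2.74) ≈ -0.3393

-0.3393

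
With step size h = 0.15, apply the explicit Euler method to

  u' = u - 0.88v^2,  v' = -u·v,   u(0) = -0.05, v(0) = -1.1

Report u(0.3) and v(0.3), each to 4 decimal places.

Euler on (u,v): u_{n+1} = u_n + h·u', v_{n+1} = v_n + h·v'.
0.000000: (-0.050000, -1.100000); f=(-1.114800, -0.055000) → (-0.217220, -1.108250)
0.150000: (-0.217220, -1.108250); f=(-1.298052, -0.240734) → (-0.411928, -1.144360)
(u(0.3), v(0.3)) ≈ (-0.4119, -1.1444)

-0.4119, -1.1444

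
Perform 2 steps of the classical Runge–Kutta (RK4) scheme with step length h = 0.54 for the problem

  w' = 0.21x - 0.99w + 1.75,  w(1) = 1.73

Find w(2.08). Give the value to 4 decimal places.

RK4: k1 = f(x_n, w_n); k2 = f(x_n + h/2, w_n + (h/2)·k1); k3 = f(x_n + h/2, w_n + (h/2)·k2); k4 = f(x_n + h, w_n + h·k3); w_{n+1} = w_n + (h/6)·(k1 + 2k2 + 2k3 + k4).
x=1.000000, w=1.730000:
  k1 = f(1.000000, 1.730000) = 0.247300
  k2 = f(1.270000, 1.796771) = 0.237897
  k3 = f(1.270000, 1.794232) = 0.240410
  k4 = f(1.540000, 1.859822) = 0.232177
  w ← 1.730000 + (0.54/6)·(k1 + 2k2 + 2k3 + k4) = 1.859248
x=1.540000, w=1.859248:
  k1 = f(1.540000, 1.859248) = 0.232744
  k2 = f(1.810000, 1.922089) = 0.227232
  k3 = f(1.810000, 1.920601) = 0.228705
  k4 = f(2.080000, 1.982749) = 0.223878
  w ← 1.859248 + (0.54/6)·(k1 + 2k2 + 2k3 + k4) = 1.982413
w(2.08) ≈ 1.9824

1.9824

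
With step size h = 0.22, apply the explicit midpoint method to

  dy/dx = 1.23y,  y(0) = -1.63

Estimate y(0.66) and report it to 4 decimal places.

-3.6410

Midpoint: k1 = f(x_n, y_n); k2 = f(x_n + h/2, y_n + (h/2)·k1); y_{n+1} = y_n + h·k2.
x=0.000000, y=-1.630000:
  k1 = f(0.000000, -1.630000) = -2.004900
  k2 = f(0.110000, -1.850539) = -2.276163
  y ← -1.630000 + 0.22·(-2.276163) = -2.130756
x=0.220000, y=-2.130756:
  k1 = f(0.220000, -2.130756) = -2.620830
  k2 = f(0.330000, -2.419047) = -2.975428
  y ← -2.130756 + 0.22·(-2.975428) = -2.785350
x=0.440000, y=-2.785350:
  k1 = f(0.440000, -2.785350) = -3.425981
  k2 = f(0.550000, -3.162208) = -3.889516
  y ← -2.785350 + 0.22·(-3.889516) = -3.641043
y(0.66) ≈ -3.6410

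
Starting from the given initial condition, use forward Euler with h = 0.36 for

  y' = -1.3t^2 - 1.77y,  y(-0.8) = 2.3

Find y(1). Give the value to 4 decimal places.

Euler: y_{n+1} = y_n + h·f(t_n, y_n).
t=-0.800000, y=2.300000: f=-4.903000 → y ← 2.300000 + 0.36·(-4.903000) = 0.534920
t=-0.440000, y=0.534920: f=-1.198488 → y ← 0.534920 + 0.36·(-1.198488) = 0.103464
t=-0.080000, y=0.103464: f=-0.191452 → y ← 0.103464 + 0.36·(-0.191452) = 0.034542
t=0.280000, y=0.034542: f=-0.163059 → y ← 0.034542 + 0.36·(-0.163059) = -0.024160
t=0.640000, y=-0.024160: f=-0.489718 → y ← -0.024160 + 0.36·(-0.489718) = -0.200458
y(1) ≈ -0.2005

-0.2005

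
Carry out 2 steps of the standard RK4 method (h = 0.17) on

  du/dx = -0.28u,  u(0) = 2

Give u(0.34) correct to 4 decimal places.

RK4: k1 = f(x_n, u_n); k2 = f(x_n + h/2, u_n + (h/2)·k1); k3 = f(x_n + h/2, u_n + (h/2)·k2); k4 = f(x_n + h, u_n + h·k3); u_{n+1} = u_n + (h/6)·(k1 + 2k2 + 2k3 + k4).
x=0.000000, u=2.000000:
  k1 = f(0.000000, 2.000000) = -0.560000
  k2 = f(0.085000, 1.952400) = -0.546672
  k3 = f(0.085000, 1.953533) = -0.546989
  k4 = f(0.170000, 1.907012) = -0.533963
  u ← 2.000000 + (0.17/6)·(k1 + 2k2 + 2k3 + k4) = 1.907030
x=0.170000, u=1.907030:
  k1 = f(0.170000, 1.907030) = -0.533968
  k2 = f(0.255000, 1.861643) = -0.521260
  k3 = f(0.255000, 1.862723) = -0.521562
  k4 = f(0.340000, 1.818365) = -0.509142
  u ← 1.907030 + (0.17/6)·(k1 + 2k2 + 2k3 + k4) = 1.818382
u(0.34) ≈ 1.8184

1.8184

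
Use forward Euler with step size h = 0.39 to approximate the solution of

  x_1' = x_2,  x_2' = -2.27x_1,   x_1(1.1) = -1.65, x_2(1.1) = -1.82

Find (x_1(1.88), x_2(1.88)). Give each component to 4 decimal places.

Euler on (x_1,x_2): x_1_{n+1} = x_1_n + h·x_1', x_2_{n+1} = x_2_n + h·x_2'.
1.100000: (-1.650000, -1.820000); f=(-1.820000, 3.745500) → (-2.359800, -0.359255)
1.490000: (-2.359800, -0.359255); f=(-0.359255, 5.356746) → (-2.499909, 1.729876)
(x_1(1.88), x_2(1.88)) ≈ (-2.4999, 1.7299)

-2.4999, 1.7299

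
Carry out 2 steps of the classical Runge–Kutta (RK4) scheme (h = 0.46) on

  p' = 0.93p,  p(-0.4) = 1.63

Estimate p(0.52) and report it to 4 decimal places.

RK4: k1 = f(x_n, p_n); k2 = f(x_n + h/2, p_n + (h/2)·k1); k3 = f(x_n + h/2, p_n + (h/2)·k2); k4 = f(x_n + h, p_n + h·k3); p_{n+1} = p_n + (h/6)·(k1 + 2k2 + 2k3 + k4).
x=-0.400000, p=1.630000:
  k1 = f(-0.400000, 1.630000) = 1.515900
  k2 = f(-0.170000, 1.978657) = 1.840151
  k3 = f(-0.170000, 2.053235) = 1.909508
  k4 = f(0.060000, 2.508374) = 2.332788
  p ← 1.630000 + (0.46/6)·(k1 + 2k2 + 2k3 + k4) = 2.500014
x=0.060000, p=2.500014:
  k1 = f(0.060000, 2.500014) = 2.325013
  k2 = f(0.290000, 3.034767) = 2.822333
  k3 = f(0.290000, 3.149150) = 2.928710
  k4 = f(0.520000, 3.847220) = 3.577915
  p ← 2.500014 + (0.46/6)·(k1 + 2k2 + 2k3 + k4) = 3.834398
p(0.52) ≈ 3.8344

3.8344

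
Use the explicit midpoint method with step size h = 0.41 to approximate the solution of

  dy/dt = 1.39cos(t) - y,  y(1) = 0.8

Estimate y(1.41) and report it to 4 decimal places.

0.6800

Midpoint: k1 = f(t_n, y_n); k2 = f(t_n + h/2, y_n + (h/2)·k1); y_{n+1} = y_n + h·k2.
t=1.000000, y=0.800000:
  k1 = f(1.000000, 0.800000) = -0.048980
  k2 = f(1.205000, 0.789959) = -0.292766
  y ← 0.800000 + 0.41·(-0.292766) = 0.679966
y(1.41) ≈ 0.6800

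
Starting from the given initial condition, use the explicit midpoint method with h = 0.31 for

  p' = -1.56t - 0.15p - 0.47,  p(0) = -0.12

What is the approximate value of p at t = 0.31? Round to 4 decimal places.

Midpoint: k1 = f(t_n, p_n); k2 = f(t_n + h/2, p_n + (h/2)·k1); p_{n+1} = p_n + h·k2.
t=0.000000, p=-0.120000:
  k1 = f(0.000000, -0.120000) = -0.452000
  k2 = f(0.155000, -0.190060) = -0.683291
  p ← -0.120000 + 0.31·(-0.683291) = -0.331820
p(0.31) ≈ -0.3318

-0.3318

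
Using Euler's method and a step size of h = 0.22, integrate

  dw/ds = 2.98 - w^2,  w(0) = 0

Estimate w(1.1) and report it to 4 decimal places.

Euler: w_{n+1} = w_n + h·f(s_n, w_n).
s=0.000000, w=0.000000: f=2.980000 → w ← 0.000000 + 0.22·2.980000 = 0.655600
s=0.220000, w=0.655600: f=2.550189 → w ← 0.655600 + 0.22·2.550189 = 1.216642
s=0.440000, w=1.216642: f=1.499783 → w ← 1.216642 + 0.22·1.499783 = 1.546594
s=0.660000, w=1.546594: f=0.588047 → w ← 1.546594 + 0.22·0.588047 = 1.675964
s=0.880000, w=1.675964: f=0.171144 → w ← 1.675964 + 0.22·0.171144 = 1.713616
w(1.1) ≈ 1.7136

1.7136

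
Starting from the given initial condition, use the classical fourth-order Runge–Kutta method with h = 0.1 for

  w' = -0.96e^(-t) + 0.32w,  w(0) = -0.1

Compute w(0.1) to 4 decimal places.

RK4: k1 = f(t_n, w_n); k2 = f(t_n + h/2, w_n + (h/2)·k1); k3 = f(t_n + h/2, w_n + (h/2)·k2); k4 = f(t_n + h, w_n + h·k3); w_{n+1} = w_n + (h/6)·(k1 + 2k2 + 2k3 + k4).
t=0.000000, w=-0.100000:
  k1 = f(0.000000, -0.100000) = -0.992000
  k2 = f(0.050000, -0.149600) = -0.961052
  k3 = f(0.050000, -0.148053) = -0.960557
  k4 = f(0.100000, -0.196056) = -0.931382
  w ← -0.100000 + (0.1/6)·(k1 + 2k2 + 2k3 + k4) = -0.196110
w(0.1) ≈ -0.1961

-0.1961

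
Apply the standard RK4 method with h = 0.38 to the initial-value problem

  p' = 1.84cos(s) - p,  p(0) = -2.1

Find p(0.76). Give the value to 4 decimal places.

-0.1121

RK4: k1 = f(s_n, p_n); k2 = f(s_n + h/2, p_n + (h/2)·k1); k3 = f(s_n + h/2, p_n + (h/2)·k2); k4 = f(s_n + h, p_n + h·k3); p_{n+1} = p_n + (h/6)·(k1 + 2k2 + 2k3 + k4).
s=0.000000, p=-2.100000:
  k1 = f(0.000000, -2.100000) = 3.940000
  k2 = f(0.190000, -1.351400) = 3.158288
  k3 = f(0.190000, -1.499925) = 3.306813
  k4 = f(0.380000, -0.843411) = 2.552154
  p ← -2.100000 + (0.38/6)·(k1 + 2k2 + 2k3 + k4) = -0.869917
s=0.380000, p=-0.869917:
  k1 = f(0.380000, -0.869917) = 2.578660
  k2 = f(0.570000, -0.379972) = 1.929070
  k3 = f(0.570000, -0.503394) = 2.052492
  k4 = f(0.760000, -0.089971) = 1.423669
  p ← -0.869917 + (0.38/6)·(k1 + 2k2 + 2k3 + k4) = -0.112105
p(0.76) ≈ -0.1121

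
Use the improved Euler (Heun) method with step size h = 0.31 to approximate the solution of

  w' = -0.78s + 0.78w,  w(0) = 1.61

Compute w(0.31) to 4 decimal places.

Heun: k1 = f(s_n, w_n); k2 = f(s_n + h, w_n + h·k1); w_{n+1} = w_n + (h/2)·(k1 + k2).
s=0.000000, w=1.610000:
  k1 = f(0.000000, 1.610000) = 1.255800
  k2 = f(0.310000, 1.999298) = 1.317652
  w ← 1.610000 + (0.31/2)·(1.255800 + 1.317652) = 2.008885
w(0.31) ≈ 2.0089

2.0089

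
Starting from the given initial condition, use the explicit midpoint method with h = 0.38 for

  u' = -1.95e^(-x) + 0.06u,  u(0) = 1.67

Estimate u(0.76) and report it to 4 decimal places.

Midpoint: k1 = f(x_n, u_n); k2 = f(x_n + h/2, u_n + (h/2)·k1); u_{n+1} = u_n + h·k2.
x=0.000000, u=1.670000:
  k1 = f(0.000000, 1.670000) = -1.849800
  k2 = f(0.190000, 1.318538) = -1.533458
  u ← 1.670000 + 0.38·(-1.533458) = 1.087286
x=0.380000, u=1.087286:
  k1 = f(0.380000, 1.087286) = -1.268293
  k2 = f(0.570000, 0.846310) = -1.051996
  u ← 1.087286 + 0.38·(-1.051996) = 0.687527
u(0.76) ≈ 0.6875

0.6875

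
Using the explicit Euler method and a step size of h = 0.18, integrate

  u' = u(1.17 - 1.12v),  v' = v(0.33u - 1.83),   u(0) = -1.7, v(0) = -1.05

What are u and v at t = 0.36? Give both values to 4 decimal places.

-3.2186, -0.3152

Euler on (u,v): u_{n+1} = u_n + h·u', v_{n+1} = v_n + h·v'.
0.000000: (-1.700000, -1.050000); f=(-3.988200, 2.510550) → (-2.417876, -0.598101)
0.180000: (-2.417876, -0.598101); f=(-4.448585, 1.571749) → (-3.218621, -0.315186)
(u(0.36), v(0.36)) ≈ (-3.2186, -0.3152)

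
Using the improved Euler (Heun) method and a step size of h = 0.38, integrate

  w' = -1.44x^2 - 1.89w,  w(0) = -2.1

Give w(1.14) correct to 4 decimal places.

-0.8330

Heun: k1 = f(x_n, w_n); k2 = f(x_n + h, w_n + h·k1); w_{n+1} = w_n + (h/2)·(k1 + k2).
x=0.000000, w=-2.100000:
  k1 = f(0.000000, -2.100000) = 3.969000
  k2 = f(0.380000, -0.591780) = 0.910528
  w ← -2.100000 + (0.38/2)·(3.969000 + 0.910528) = -1.172890
x=0.380000, w=-1.172890:
  k1 = f(0.380000, -1.172890) = 2.008825
  k2 = f(0.760000, -0.409536) = -0.057721
  w ← -1.172890 + (0.38/2)·(2.008825 + (-0.057721)) = -0.802180
x=0.760000, w=-0.802180:
  k1 = f(0.760000, -0.802180) = 0.684376
  k2 = f(1.140000, -0.542117) = -0.846823
  w ← -0.802180 + (0.38/2)·(0.684376 + (-0.846823)) = -0.833045
w(1.14) ≈ -0.8330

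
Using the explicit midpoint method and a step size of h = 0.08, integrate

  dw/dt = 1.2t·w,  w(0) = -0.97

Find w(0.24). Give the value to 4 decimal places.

-1.0040

Midpoint: k1 = f(t_n, w_n); k2 = f(t_n + h/2, w_n + (h/2)·k1); w_{n+1} = w_n + h·k2.
t=0.000000, w=-0.970000:
  k1 = f(0.000000, -0.970000) = 0.000000
  k2 = f(0.040000, -0.970000) = -0.046560
  w ← -0.970000 + 0.08·(-0.046560) = -0.973725
t=0.080000, w=-0.973725:
  k1 = f(0.080000, -0.973725) = -0.093478
  k2 = f(0.120000, -0.977464) = -0.140755
  w ← -0.973725 + 0.08·(-0.140755) = -0.984985
t=0.160000, w=-0.984985:
  k1 = f(0.160000, -0.984985) = -0.189117
  k2 = f(0.200000, -0.992550) = -0.238212
  w ← -0.984985 + 0.08·(-0.238212) = -1.004042
w(0.24) ≈ -1.0040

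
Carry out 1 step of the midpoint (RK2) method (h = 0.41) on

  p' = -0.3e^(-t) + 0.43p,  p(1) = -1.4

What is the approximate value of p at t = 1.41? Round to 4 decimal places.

-1.7094

Midpoint: k1 = f(t_n, p_n); k2 = f(t_n + h/2, p_n + (h/2)·k1); p_{n+1} = p_n + h·k2.
t=1.000000, p=-1.400000:
  k1 = f(1.000000, -1.400000) = -0.712364
  k2 = f(1.205000, -1.546035) = -0.754702
  p ← -1.400000 + 0.41·(-0.754702) = -1.709428
p(1.41) ≈ -1.7094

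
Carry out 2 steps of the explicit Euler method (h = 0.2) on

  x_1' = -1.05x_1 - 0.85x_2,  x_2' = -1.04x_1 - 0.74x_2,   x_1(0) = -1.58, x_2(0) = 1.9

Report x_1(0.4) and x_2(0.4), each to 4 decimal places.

Euler on (x_1,x_2): x_1_{n+1} = x_1_n + h·x_1', x_2_{n+1} = x_2_n + h·x_2'.
0.000000: (-1.580000, 1.900000); f=(0.044000, 0.237200) → (-1.571200, 1.947440)
0.200000: (-1.571200, 1.947440); f=(-0.005564, 0.192942) → (-1.572313, 1.986028)
(x_1(0.4), x_2(0.4)) ≈ (-1.5723, 1.9860)

-1.5723, 1.9860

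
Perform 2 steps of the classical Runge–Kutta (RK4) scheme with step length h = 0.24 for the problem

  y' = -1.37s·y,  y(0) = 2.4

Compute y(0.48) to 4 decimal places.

RK4: k1 = f(s_n, y_n); k2 = f(s_n + h/2, y_n + (h/2)·k1); k3 = f(s_n + h/2, y_n + (h/2)·k2); k4 = f(s_n + h, y_n + h·k3); y_{n+1} = y_n + (h/6)·(k1 + 2k2 + 2k3 + k4).
s=0.000000, y=2.400000:
  k1 = f(0.000000, 2.400000) = 0.000000
  k2 = f(0.120000, 2.400000) = -0.394560
  k3 = f(0.120000, 2.352653) = -0.386776
  k4 = f(0.240000, 2.307174) = -0.758599
  y ← 2.400000 + (0.24/6)·(k1 + 2k2 + 2k3 + k4) = 2.307149
s=0.240000, y=2.307149:
  k1 = f(0.240000, 2.307149) = -0.758591
  k2 = f(0.360000, 2.216118) = -1.092990
  k3 = f(0.360000, 2.175990) = -1.073198
  k4 = f(0.480000, 2.049582) = -1.347805
  y ← 2.307149 + (0.24/6)·(k1 + 2k2 + 2k3 + k4) = 2.049598
y(0.48) ≈ 2.0496

2.0496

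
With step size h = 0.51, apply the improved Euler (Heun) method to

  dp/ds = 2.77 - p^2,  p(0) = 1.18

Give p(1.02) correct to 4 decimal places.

Heun: k1 = f(s_n, p_n); k2 = f(s_n + h, p_n + h·k1); p_{n+1} = p_n + (h/2)·(k1 + k2).
s=0.000000, p=1.180000:
  k1 = f(0.000000, 1.180000) = 1.377600
  k2 = f(0.510000, 1.882576) = -0.774092
  p ← 1.180000 + (0.51/2)·(1.377600 + (-0.774092)) = 1.333894
s=0.510000, p=1.333894:
  k1 = f(0.510000, 1.333894) = 0.990726
  k2 = f(1.020000, 1.839165) = -0.612526
  p ← 1.333894 + (0.51/2)·(0.990726 + (-0.612526)) = 1.430335
p(1.02) ≈ 1.4303

1.4303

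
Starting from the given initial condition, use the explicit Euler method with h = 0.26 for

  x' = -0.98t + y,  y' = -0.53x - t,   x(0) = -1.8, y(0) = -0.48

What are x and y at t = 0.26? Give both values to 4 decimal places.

-1.9248, -0.2320

Euler on (x,y): x_{n+1} = x_n + h·x', y_{n+1} = y_n + h·y'.
0.000000: (-1.800000, -0.480000); f=(-0.480000, 0.954000) → (-1.924800, -0.231960)
(x(0.26), y(0.26)) ≈ (-1.9248, -0.2320)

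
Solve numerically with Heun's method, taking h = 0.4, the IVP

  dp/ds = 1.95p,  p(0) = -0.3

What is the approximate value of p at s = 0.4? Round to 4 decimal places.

Heun: k1 = f(s_n, p_n); k2 = f(s_n + h, p_n + h·k1); p_{n+1} = p_n + (h/2)·(k1 + k2).
s=0.000000, p=-0.300000:
  k1 = f(0.000000, -0.300000) = -0.585000
  k2 = f(0.400000, -0.534000) = -1.041300
  p ← -0.300000 + (0.4/2)·(-0.585000 + (-1.041300)) = -0.625260
p(0.4) ≈ -0.6253

-0.6253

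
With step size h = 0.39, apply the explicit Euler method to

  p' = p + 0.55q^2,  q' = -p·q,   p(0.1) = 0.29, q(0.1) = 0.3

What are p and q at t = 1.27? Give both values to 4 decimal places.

0.8478, 0.1700

Euler on (p,q): p_{n+1} = p_n + h·p', q_{n+1} = q_n + h·q'.
0.100000: (0.290000, 0.300000); f=(0.339500, -0.087000) → (0.422405, 0.266070)
0.490000: (0.422405, 0.266070); f=(0.461341, -0.112389) → (0.602328, 0.222238)
0.880000: (0.602328, 0.222238); f=(0.629492, -0.133860) → (0.847830, 0.170033)
(p(1.27), q(1.27)) ≈ (0.8478, 0.1700)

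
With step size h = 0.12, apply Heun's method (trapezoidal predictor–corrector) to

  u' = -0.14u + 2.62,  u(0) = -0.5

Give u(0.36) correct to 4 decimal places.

Heun: k1 = f(x_n, u_n); k2 = f(x_n + h, u_n + h·k1); u_{n+1} = u_n + (h/2)·(k1 + k2).
x=0.000000, u=-0.500000:
  k1 = f(0.000000, -0.500000) = 2.690000
  k2 = f(0.120000, -0.177200) = 2.644808
  u ← -0.500000 + (0.12/2)·(2.690000 + 2.644808) = -0.179912
x=0.120000, u=-0.179912:
  k1 = f(0.120000, -0.179912) = 2.645188
  k2 = f(0.240000, 0.137511) = 2.600748
  u ← -0.179912 + (0.12/2)·(2.645188 + 2.600748) = 0.134845
x=0.240000, u=0.134845:
  k1 = f(0.240000, 0.134845) = 2.601122
  k2 = f(0.360000, 0.446979) = 2.557423
  u ← 0.134845 + (0.12/2)·(2.601122 + 2.557423) = 0.444357
u(0.36) ≈ 0.4444

0.4444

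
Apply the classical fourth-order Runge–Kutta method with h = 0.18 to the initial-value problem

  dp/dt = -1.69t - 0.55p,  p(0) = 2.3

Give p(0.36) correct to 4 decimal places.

RK4: k1 = f(t_n, p_n); k2 = f(t_n + h/2, p_n + (h/2)·k1); k3 = f(t_n + h/2, p_n + (h/2)·k2); k4 = f(t_n + h, p_n + h·k3); p_{n+1} = p_n + (h/6)·(k1 + 2k2 + 2k3 + k4).
t=0.000000, p=2.300000:
  k1 = f(0.000000, 2.300000) = -1.265000
  k2 = f(0.090000, 2.186150) = -1.354483
  k3 = f(0.090000, 2.178097) = -1.350053
  k4 = f(0.180000, 2.056990) = -1.435545
  p ← 2.300000 + (0.18/6)·(k1 + 2k2 + 2k3 + k4) = 2.056712
t=0.180000, p=2.056712:
  k1 = f(0.180000, 2.056712) = -1.435391
  k2 = f(0.270000, 1.927526) = -1.516439
  k3 = f(0.270000, 1.920232) = -1.512428
  k4 = f(0.360000, 1.784475) = -1.589861
  p ← 2.056712 + (0.18/6)·(k1 + 2k2 + 2k3 + k4) = 1.784222
p(0.36) ≈ 1.7842

1.7842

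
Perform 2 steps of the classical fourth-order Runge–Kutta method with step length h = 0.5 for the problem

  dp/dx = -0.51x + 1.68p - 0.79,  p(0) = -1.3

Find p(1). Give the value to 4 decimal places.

-9.4769

RK4: k1 = f(x_n, p_n); k2 = f(x_n + h/2, p_n + (h/2)·k1); k3 = f(x_n + h/2, p_n + (h/2)·k2); k4 = f(x_n + h, p_n + h·k3); p_{n+1} = p_n + (h/6)·(k1 + 2k2 + 2k3 + k4).
x=0.000000, p=-1.300000:
  k1 = f(0.000000, -1.300000) = -2.974000
  k2 = f(0.250000, -2.043500) = -4.350580
  k3 = f(0.250000, -2.387645) = -4.928744
  k4 = f(0.500000, -3.764372) = -7.369145
  p ← -1.300000 + (0.5/6)·(k1 + 2k2 + 2k3 + k4) = -3.708483
x=0.500000, p=-3.708483:
  k1 = f(0.500000, -3.708483) = -7.275251
  k2 = f(0.750000, -5.527295) = -10.458356
  k3 = f(0.750000, -6.323072) = -11.795260
  k4 = f(1.000000, -9.606113) = -17.438270
  p ← -3.708483 + (0.5/6)·(k1 + 2k2 + 2k3 + k4) = -9.476879
p(1) ≈ -9.4769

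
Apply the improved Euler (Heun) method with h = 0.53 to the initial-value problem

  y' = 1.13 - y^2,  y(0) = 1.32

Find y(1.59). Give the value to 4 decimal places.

Heun: k1 = f(s_n, y_n); k2 = f(s_n + h, y_n + h·k1); y_{n+1} = y_n + (h/2)·(k1 + k2).
s=0.000000, y=1.320000:
  k1 = f(0.000000, 1.320000) = -0.612400
  k2 = f(0.530000, 0.995428) = 0.139123
  y ← 1.320000 + (0.53/2)·(-0.612400 + 0.139123) = 1.194582
s=0.530000, y=1.194582:
  k1 = f(0.530000, 1.194582) = -0.297025
  k2 = f(1.060000, 1.037158) = 0.054303
  y ← 1.194582 + (0.53/2)·(-0.297025 + 0.054303) = 1.130260
s=1.060000, y=1.130260:
  k1 = f(1.060000, 1.130260) = -0.147488
  k2 = f(1.590000, 1.052092) = 0.023103
  y ← 1.130260 + (0.53/2)·(-0.147488 + 0.023103) = 1.097298
y(1.59) ≈ 1.0973

1.0973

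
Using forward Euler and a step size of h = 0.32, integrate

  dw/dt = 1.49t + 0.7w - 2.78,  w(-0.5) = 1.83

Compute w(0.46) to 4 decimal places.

Euler: w_{n+1} = w_n + h·f(t_n, w_n).
t=-0.500000, w=1.830000: f=-2.244000 → w ← 1.830000 + 0.32·(-2.244000) = 1.111920
t=-0.180000, w=1.111920: f=-2.269856 → w ← 1.111920 + 0.32·(-2.269856) = 0.385566
t=0.140000, w=0.385566: f=-2.301504 → w ← 0.385566 + 0.32·(-2.301504) = -0.350915
w(0.46) ≈ -0.3509

-0.3509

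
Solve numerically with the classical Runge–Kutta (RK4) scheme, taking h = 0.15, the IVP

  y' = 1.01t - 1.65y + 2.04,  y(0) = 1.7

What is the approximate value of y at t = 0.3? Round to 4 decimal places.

RK4: k1 = f(t_n, y_n); k2 = f(t_n + h/2, y_n + (h/2)·k1); k3 = f(t_n + h/2, y_n + (h/2)·k2); k4 = f(t_n + h, y_n + h·k3); y_{n+1} = y_n + (h/6)·(k1 + 2k2 + 2k3 + k4).
t=0.000000, y=1.700000:
  k1 = f(0.000000, 1.700000) = -0.765000
  k2 = f(0.075000, 1.642625) = -0.594581
  k3 = f(0.075000, 1.655406) = -0.615671
  k4 = f(0.150000, 1.607649) = -0.461122
  y ← 1.700000 + (0.15/6)·(k1 + 2k2 + 2k3 + k4) = 1.608834
t=0.150000, y=1.608834:
  k1 = f(0.150000, 1.608834) = -0.463077
  k2 = f(0.225000, 1.574104) = -0.330021
  k3 = f(0.225000, 1.584083) = -0.346487
  k4 = f(0.300000, 1.556861) = -0.225821
  y ← 1.608834 + (0.15/6)·(k1 + 2k2 + 2k3 + k4) = 1.557787
y(0.3) ≈ 1.5578

1.5578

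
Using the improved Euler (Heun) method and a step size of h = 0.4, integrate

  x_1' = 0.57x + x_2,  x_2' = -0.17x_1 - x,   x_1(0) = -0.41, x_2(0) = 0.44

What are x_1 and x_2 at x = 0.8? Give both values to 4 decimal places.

0.0772, 0.1460

Heun on (x_1,x_2): k1 = f(x_n, state_n); k2 = f(x_n + h, state_n + h·k1); state_{n+1} = state_n + (h/2)·(k1 + k2).
0.000000: (-0.410000, 0.440000)
  k1 = (0.440000, 0.069700)
  predictor → (-0.234000, 0.467880)
  k2 = (0.695880, -0.360220)
  → (-0.182824, 0.381896)
0.400000: (-0.182824, 0.381896)
  k1 = (0.609896, -0.368920)
  predictor → (0.061134, 0.234328)
  k2 = (0.690328, -0.810393)
  → (0.077221, 0.146033)
(x_1(0.8), x_2(0.8)) ≈ (0.0772, 0.1460)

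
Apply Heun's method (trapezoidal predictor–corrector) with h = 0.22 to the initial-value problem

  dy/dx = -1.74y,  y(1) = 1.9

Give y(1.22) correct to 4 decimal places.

1.3119

Heun: k1 = f(x_n, y_n); k2 = f(x_n + h, y_n + h·k1); y_{n+1} = y_n + (h/2)·(k1 + k2).
x=1.000000, y=1.900000:
  k1 = f(1.000000, 1.900000) = -3.306000
  k2 = f(1.220000, 1.172680) = -2.040463
  y ← 1.900000 + (0.22/2)·(-3.306000 + (-2.040463)) = 1.311889
y(1.22) ≈ 1.3119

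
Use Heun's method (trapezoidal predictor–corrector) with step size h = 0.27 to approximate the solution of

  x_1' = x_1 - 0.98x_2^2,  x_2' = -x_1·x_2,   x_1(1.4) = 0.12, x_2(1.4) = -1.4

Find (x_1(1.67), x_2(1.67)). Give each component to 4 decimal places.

-0.4153, -1.4443

Heun on (x_1,x_2): k1 = f(t_n, state_n); k2 = f(t_n + h, state_n + h·k1); state_{n+1} = state_n + (h/2)·(k1 + k2).
1.400000: (0.120000, -1.400000)
  k1 = (-1.800800, 0.168000)
  predictor → (-0.366216, -1.354640)
  k2 = (-2.164565, -0.496091)
  → (-0.415324, -1.444292)
(x_1(1.67), x_2(1.67)) ≈ (-0.4153, -1.4443)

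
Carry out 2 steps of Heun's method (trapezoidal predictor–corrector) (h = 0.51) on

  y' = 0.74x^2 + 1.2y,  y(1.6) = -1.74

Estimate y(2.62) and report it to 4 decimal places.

Heun: k1 = f(x_n, y_n); k2 = f(x_n + h, y_n + h·k1); y_{n+1} = y_n + (h/2)·(k1 + k2).
x=1.600000, y=-1.740000:
  k1 = f(1.600000, -1.740000) = -0.193600
  k2 = f(2.110000, -1.838736) = 1.088071
  y ← -1.740000 + (0.51/2)·(-0.193600 + 1.088071) = -1.511910
x=2.110000, y=-1.511910:
  k1 = f(2.110000, -1.511910) = 1.480262
  k2 = f(2.620000, -0.756976) = 4.171284
  y ← -1.511910 + (0.51/2)·(1.480262 + 4.171284) = -0.070766
y(2.62) ≈ -0.0708

-0.0708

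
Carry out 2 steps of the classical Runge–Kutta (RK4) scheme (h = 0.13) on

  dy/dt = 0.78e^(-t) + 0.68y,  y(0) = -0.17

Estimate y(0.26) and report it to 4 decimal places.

-0.0068

RK4: k1 = f(t_n, y_n); k2 = f(t_n + h/2, y_n + (h/2)·k1); k3 = f(t_n + h/2, y_n + (h/2)·k2); k4 = f(t_n + h, y_n + h·k3); y_{n+1} = y_n + (h/6)·(k1 + 2k2 + 2k3 + k4).
t=0.000000, y=-0.170000:
  k1 = f(0.000000, -0.170000) = 0.664400
  k2 = f(0.065000, -0.126814) = 0.644679
  k3 = f(0.065000, -0.128096) = 0.643807
  k4 = f(0.130000, -0.086305) = 0.626227
  y ← -0.170000 + (0.13/6)·(k1 + 2k2 + 2k3 + k4) = -0.086202
t=0.130000, y=-0.086202:
  k1 = f(0.130000, -0.086202) = 0.626297
  k2 = f(0.195000, -0.045493) = 0.610876
  k3 = f(0.195000, -0.046495) = 0.610194
  k4 = f(0.260000, -0.006877) = 0.596744
  y ← -0.086202 + (0.13/6)·(k1 + 2k2 + 2k3 + k4) = -0.006790
y(0.26) ≈ -0.0068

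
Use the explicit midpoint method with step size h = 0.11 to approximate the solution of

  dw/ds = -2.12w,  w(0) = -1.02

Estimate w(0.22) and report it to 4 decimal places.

Midpoint: k1 = f(s_n, w_n); k2 = f(s_n + h/2, w_n + (h/2)·k1); w_{n+1} = w_n + h·k2.
s=0.000000, w=-1.020000:
  k1 = f(0.000000, -1.020000) = 2.162400
  k2 = f(0.055000, -0.901068) = 1.910264
  w ← -1.020000 + 0.11·1.910264 = -0.809871
s=0.110000, w=-0.809871:
  k1 = f(0.110000, -0.809871) = 1.716926
  k2 = f(0.165000, -0.715440) = 1.516733
  w ← -0.809871 + 0.11·1.516733 = -0.643030
w(0.22) ≈ -0.6430

-0.6430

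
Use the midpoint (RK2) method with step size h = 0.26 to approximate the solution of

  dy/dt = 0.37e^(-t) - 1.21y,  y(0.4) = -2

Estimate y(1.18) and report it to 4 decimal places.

-0.7147

Midpoint: k1 = f(t_n, y_n); k2 = f(t_n + h/2, y_n + (h/2)·k1); y_{n+1} = y_n + h·k2.
t=0.400000, y=-2.000000:
  k1 = f(0.400000, -2.000000) = 2.668018
  k2 = f(0.530000, -1.653158) = 2.218105
  y ← -2.000000 + 0.26·2.218105 = -1.423293
t=0.660000, y=-1.423293:
  k1 = f(0.660000, -1.423293) = 1.913419
  k2 = f(0.790000, -1.174548) = 1.589126
  y ← -1.423293 + 0.26·1.589126 = -1.010120
t=0.920000, y=-1.010120:
  k1 = f(0.920000, -1.010120) = 1.369697
  k2 = f(1.050000, -0.832059) = 1.136269
  y ← -1.010120 + 0.26·1.136269 = -0.714690
y(1.18) ≈ -0.7147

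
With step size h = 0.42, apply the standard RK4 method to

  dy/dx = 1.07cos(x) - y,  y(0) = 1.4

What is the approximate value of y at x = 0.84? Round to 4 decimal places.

1.1289

RK4: k1 = f(x_n, y_n); k2 = f(x_n + h/2, y_n + (h/2)·k1); k3 = f(x_n + h/2, y_n + (h/2)·k2); k4 = f(x_n + h, y_n + h·k3); y_{n+1} = y_n + (h/6)·(k1 + 2k2 + 2k3 + k4).
x=0.000000, y=1.400000:
  k1 = f(0.000000, 1.400000) = -0.330000
  k2 = f(0.210000, 1.330700) = -0.284207
  k3 = f(0.210000, 1.340317) = -0.293823
  k4 = f(0.420000, 1.276594) = -0.299589
  y ← 1.400000 + (0.42/6)·(k1 + 2k2 + 2k3 + k4) = 1.275005
x=0.420000, y=1.275005:
  k1 = f(0.420000, 1.275005) = -0.297999
  k2 = f(0.630000, 1.212425) = -0.347835
  k3 = f(0.630000, 1.201959) = -0.337370
  k4 = f(0.840000, 1.133309) = -0.419124
  y ← 1.275005 + (0.42/6)·(k1 + 2k2 + 2k3 + k4) = 1.128877
y(0.84) ≈ 1.1289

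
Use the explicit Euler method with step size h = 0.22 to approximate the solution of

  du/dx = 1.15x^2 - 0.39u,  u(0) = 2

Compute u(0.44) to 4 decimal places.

1.6838

Euler: u_{n+1} = u_n + h·f(x_n, u_n).
x=0.000000, u=2.000000: f=-0.780000 → u ← 2.000000 + 0.22·(-0.780000) = 1.828400
x=0.220000, u=1.828400: f=-0.657416 → u ← 1.828400 + 0.22·(-0.657416) = 1.683768
u(0.44) ≈ 1.6838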